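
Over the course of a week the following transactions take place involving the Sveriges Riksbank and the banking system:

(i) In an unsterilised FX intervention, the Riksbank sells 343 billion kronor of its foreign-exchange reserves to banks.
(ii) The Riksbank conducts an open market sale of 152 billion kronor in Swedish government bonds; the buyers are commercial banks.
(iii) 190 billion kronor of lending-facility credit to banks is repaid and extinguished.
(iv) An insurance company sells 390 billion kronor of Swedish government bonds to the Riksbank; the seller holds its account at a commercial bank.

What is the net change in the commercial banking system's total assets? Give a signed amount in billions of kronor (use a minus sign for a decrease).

+200 billion

FX sale 343 billion kronor: just an asset swap on bank balance sheets → 0.
OMO sale (to banks) 152 billion kronor: just an asset swap on bank balance sheets → 0.
Discount-window repayment 190 billion kronor: bank balance sheets shrink → −190B.
Asset purchase (from non-banks) 390 billion kronor: bank balance sheets expand → +390B.
Net: 0 + 0 − 190 + 390 = +200 billion.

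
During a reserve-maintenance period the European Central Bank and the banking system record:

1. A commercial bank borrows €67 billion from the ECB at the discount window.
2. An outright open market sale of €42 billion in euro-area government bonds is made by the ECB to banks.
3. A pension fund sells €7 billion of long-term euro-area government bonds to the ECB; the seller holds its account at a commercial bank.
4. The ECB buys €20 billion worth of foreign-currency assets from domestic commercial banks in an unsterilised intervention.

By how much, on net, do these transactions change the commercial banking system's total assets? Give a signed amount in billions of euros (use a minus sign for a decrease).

ECB balance sheet:
  Assets:      Securities −€35B, Loans to banks +€67B, Foreign assets +€20B
  Liabilities: Bank reserves +€52B
Commercial banking system:
  Assets:      Reserves at CB +€52B, Securities +€42B, Foreign assets −€20B
  Liabilities: Checkable deposits +€7B, Borrowings from CB +€67B
Change in total bank assets = +€74 billion.

+€74 billion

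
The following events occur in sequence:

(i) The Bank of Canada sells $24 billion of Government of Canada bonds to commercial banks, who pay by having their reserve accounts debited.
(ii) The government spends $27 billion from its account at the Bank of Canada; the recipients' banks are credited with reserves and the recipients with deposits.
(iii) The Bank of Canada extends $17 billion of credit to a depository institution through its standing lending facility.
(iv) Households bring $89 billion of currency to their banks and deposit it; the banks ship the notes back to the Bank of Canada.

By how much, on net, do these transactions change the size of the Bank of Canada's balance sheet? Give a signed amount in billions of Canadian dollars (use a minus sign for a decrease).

Bank of Canada balance sheet:
  Assets:      Securities −$24B, Loans to banks +$17B
  Liabilities: Bank reserves +$109B, Currency in circulation −$89B, Government deposits −$27B
Commercial banking system:
  Assets:      Reserves at CB +$109B, Securities +$24B
  Liabilities: Checkable deposits +$116B, Borrowings from CB +$17B
Change in total Bank of Canada assets = -$7 billion.

-$7 billion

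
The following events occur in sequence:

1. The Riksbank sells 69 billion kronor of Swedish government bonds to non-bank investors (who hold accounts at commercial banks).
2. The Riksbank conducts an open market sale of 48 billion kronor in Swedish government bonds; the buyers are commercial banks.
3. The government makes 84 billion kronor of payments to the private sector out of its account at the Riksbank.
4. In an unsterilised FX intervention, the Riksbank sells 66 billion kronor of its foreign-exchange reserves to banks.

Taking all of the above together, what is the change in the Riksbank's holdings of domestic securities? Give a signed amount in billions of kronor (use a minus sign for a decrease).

Riksbank balance sheet:
  Assets:      Securities −117B, Foreign assets −66B
  Liabilities: Bank reserves −99B, Government deposits −84B
Commercial banking system:
  Assets:      Reserves at CB −99B, Securities +48B, Foreign assets +66B
  Liabilities: Checkable deposits +15B
So the change in the Riksbank's holdings of domestic securities is -117 billion.

-117 billion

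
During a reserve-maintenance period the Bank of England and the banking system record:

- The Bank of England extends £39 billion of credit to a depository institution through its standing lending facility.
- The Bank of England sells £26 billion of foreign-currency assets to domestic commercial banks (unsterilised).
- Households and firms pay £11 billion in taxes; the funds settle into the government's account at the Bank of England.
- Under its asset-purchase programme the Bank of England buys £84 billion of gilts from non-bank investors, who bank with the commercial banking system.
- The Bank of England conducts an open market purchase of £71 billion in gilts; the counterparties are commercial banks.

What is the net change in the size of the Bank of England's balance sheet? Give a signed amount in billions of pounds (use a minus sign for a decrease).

+£168 billion

Bank of England balance sheet:
  Assets:      Securities +£155B, Loans to banks +£39B, Foreign assets −£26B
  Liabilities: Bank reserves +£157B, Government deposits +£11B
Commercial banking system:
  Assets:      Reserves at CB +£157B, Securities −£71B, Foreign assets +£26B
  Liabilities: Checkable deposits +£73B, Borrowings from CB +£39B
Change in total Bank of England assets = +£168 billion.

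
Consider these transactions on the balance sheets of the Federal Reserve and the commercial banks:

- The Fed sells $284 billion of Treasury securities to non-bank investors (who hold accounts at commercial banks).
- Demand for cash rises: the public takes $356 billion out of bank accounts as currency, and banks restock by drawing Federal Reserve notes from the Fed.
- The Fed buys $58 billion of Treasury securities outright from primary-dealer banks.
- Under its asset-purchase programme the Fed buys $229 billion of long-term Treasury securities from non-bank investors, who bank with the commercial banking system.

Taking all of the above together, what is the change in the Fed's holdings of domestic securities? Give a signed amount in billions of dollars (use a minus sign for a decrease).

+$3 billion

Fed balance sheet:
  Assets:      Securities +$3B
  Liabilities: Bank reserves −$353B, Currency in circulation +$356B
So the change in the Fed's holdings of domestic securities is +$3 billion.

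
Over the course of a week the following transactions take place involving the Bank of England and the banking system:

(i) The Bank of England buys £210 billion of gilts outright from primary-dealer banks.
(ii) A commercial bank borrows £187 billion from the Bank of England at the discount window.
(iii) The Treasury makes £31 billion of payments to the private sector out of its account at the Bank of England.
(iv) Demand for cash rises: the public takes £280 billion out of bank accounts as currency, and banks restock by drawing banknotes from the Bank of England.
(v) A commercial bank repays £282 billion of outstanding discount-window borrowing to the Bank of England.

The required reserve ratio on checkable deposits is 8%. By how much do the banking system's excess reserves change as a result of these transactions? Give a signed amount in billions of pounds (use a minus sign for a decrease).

OMO purchase (from banks) £210 billion: reserves +£210B, deposits 0.
Discount-window loan £187 billion: reserves +£187B, deposits 0.
Government spending £31 billion: reserves +£31B, deposits +£31B.
Currency withdrawal £280 billion: reserves −£280B, deposits −£280B.
Discount-window repayment £282 billion: reserves −£282B, deposits 0.
Totals: Δreserves = −£134B, Δdeposits = −£249B.
Δrequired reserves = 8% × −£249B = −£19.92B.
Δexcess reserves = Δreserves − Δrequired = −£134B − (−£19.92B) = -£114.08 billion.

-£114.08 billion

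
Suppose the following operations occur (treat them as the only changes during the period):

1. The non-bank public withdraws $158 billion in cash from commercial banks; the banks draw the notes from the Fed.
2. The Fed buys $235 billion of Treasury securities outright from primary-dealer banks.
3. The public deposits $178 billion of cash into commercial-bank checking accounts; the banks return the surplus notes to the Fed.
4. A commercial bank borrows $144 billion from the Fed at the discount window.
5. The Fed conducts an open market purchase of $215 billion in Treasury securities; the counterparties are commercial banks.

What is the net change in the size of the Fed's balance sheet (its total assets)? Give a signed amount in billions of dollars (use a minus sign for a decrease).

+$594 billion

Currency withdrawal $158 billion: only the composition of liabilities changes → 0.
OMO purchase (from banks) $235 billion: a Fed asset is acquired → +$235B.
Currency deposit $178 billion: only the composition of liabilities changes → 0.
Discount-window loan $144 billion: a Fed asset is acquired → +$144B.
OMO purchase (from banks) $215 billion: a Fed asset is acquired → +$215B.
Net: 0 + 235 + 0 + 144 + 215 = +$594 billion.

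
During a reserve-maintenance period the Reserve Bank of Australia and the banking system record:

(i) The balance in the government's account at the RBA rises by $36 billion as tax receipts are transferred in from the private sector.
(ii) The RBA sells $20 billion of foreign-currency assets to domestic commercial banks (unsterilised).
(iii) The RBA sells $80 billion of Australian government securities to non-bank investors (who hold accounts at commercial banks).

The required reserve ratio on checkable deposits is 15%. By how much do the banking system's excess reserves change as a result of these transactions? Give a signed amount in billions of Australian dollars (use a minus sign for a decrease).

Government account inflow $36 billion: reserves −$36B, deposits −$36B.
FX sale $20 billion: reserves −$20B, deposits 0.
Asset sale (to non-banks) $80 billion: reserves −$80B, deposits −$80B.
Totals: Δreserves = −$136B, Δdeposits = −$116B.
Δrequired reserves = 15% × −$116B = −$17.4B.
Δexcess reserves = Δreserves − Δrequired = −$136B − (−$17.4B) = -$118.6 billion.

-$118.6 billion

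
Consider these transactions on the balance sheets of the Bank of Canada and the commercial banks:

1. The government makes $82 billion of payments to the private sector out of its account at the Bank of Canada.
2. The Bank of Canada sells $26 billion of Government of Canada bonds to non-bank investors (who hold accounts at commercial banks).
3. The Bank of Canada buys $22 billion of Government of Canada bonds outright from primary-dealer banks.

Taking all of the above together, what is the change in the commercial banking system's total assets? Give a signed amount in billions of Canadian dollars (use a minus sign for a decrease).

Bank of Canada balance sheet:
  Assets:      Securities −$4B
  Liabilities: Bank reserves +$78B, Government deposits −$82B
Commercial banking system:
  Assets:      Reserves at CB +$78B, Securities −$22B
  Liabilities: Checkable deposits +$56B
Change in total bank assets = +$56 billion.

+$56 billion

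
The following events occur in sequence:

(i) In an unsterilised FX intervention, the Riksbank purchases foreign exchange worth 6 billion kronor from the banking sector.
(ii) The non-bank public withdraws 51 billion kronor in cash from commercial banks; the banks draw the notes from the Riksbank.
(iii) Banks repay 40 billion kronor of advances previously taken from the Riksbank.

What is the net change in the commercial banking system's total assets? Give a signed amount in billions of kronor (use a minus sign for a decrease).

-91 billion

Riksbank balance sheet:
  Assets:      Loans to banks −40B, Foreign assets +6B
  Liabilities: Bank reserves −85B, Currency in circulation +51B
Commercial banking system:
  Assets:      Reserves at CB −85B, Foreign assets −6B
  Liabilities: Checkable deposits −51B, Borrowings from CB −40B
Change in total bank assets = -91 billion.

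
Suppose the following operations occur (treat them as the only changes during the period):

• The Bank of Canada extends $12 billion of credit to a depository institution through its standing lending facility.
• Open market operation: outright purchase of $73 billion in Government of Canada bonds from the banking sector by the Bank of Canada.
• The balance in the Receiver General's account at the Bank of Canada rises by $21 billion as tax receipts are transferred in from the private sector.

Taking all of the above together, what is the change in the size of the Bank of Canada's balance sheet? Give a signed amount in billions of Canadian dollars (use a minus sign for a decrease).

Discount-window loan $12 billion: a Bank of Canada asset is acquired → +$12B.
OMO purchase (from banks) $73 billion: a Bank of Canada asset is acquired → +$73B.
Government account inflow $21 billion: only the composition of liabilities changes → 0.
Net: 12 + 73 + 0 = +$85 billion.

+$85 billion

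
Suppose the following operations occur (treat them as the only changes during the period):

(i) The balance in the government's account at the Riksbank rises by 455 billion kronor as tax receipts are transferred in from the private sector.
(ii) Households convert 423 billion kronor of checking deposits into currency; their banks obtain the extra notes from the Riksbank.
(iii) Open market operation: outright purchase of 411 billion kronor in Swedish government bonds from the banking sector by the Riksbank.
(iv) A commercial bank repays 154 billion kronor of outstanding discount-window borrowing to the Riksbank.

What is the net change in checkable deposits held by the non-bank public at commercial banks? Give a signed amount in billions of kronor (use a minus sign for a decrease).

Riksbank balance sheet:
  Assets:      Securities +411B, Loans to banks −154B
  Liabilities: Bank reserves −621B, Currency in circulation +423B, Government deposits +455B
Commercial banking system:
  Assets:      Reserves at CB −621B, Securities −411B
  Liabilities: Checkable deposits −878B, Borrowings from CB −154B
So the change in checkable deposits held by the non-bank public at commercial banks is -878 billion.

-878 billion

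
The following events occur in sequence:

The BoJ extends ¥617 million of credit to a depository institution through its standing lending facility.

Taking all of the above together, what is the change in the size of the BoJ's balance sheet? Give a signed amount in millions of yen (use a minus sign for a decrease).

Discount-window loan ¥617 million: a BoJ asset is acquired → +¥617M.

+¥617 million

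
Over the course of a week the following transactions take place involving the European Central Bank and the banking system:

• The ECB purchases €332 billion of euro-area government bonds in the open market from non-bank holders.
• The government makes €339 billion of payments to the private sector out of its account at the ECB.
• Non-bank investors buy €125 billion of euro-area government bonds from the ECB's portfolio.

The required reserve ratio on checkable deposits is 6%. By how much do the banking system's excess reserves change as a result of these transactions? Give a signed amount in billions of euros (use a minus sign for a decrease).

Asset purchase (from non-banks) €332 billion: reserves +€332B, deposits +€332B.
Government spending €339 billion: reserves +€339B, deposits +€339B.
Asset sale (to non-banks) €125 billion: reserves −€125B, deposits −€125B.
Totals: Δreserves = +€546B, Δdeposits = +€546B.
Δrequired reserves = 6% × +€546B = +€32.76B.
Δexcess reserves = Δreserves − Δrequired = +€546B − (+€32.76B) = +€513.24 billion.

+€513.24 billion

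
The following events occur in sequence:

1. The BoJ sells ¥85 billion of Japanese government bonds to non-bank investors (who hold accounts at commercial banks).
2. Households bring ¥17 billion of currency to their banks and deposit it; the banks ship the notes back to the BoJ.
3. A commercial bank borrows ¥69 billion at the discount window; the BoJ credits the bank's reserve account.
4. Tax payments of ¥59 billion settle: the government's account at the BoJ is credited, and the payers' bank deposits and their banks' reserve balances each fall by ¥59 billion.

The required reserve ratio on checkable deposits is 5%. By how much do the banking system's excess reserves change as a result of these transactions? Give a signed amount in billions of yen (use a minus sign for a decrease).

-¥51.65 billion

Asset sale (to non-banks) ¥85 billion: reserves −¥85B, deposits −¥85B.
Currency deposit ¥17 billion: reserves +¥17B, deposits +¥17B.
Discount-window loan ¥69 billion: reserves +¥69B, deposits 0.
Government account inflow ¥59 billion: reserves −¥59B, deposits −¥59B.
Totals: Δreserves = −¥58B, Δdeposits = −¥127B.
Δrequired reserves = 5% × −¥127B = −¥6.35B.
Δexcess reserves = Δreserves − Δrequired = −¥58B − (−¥6.35B) = -¥51.65 billion.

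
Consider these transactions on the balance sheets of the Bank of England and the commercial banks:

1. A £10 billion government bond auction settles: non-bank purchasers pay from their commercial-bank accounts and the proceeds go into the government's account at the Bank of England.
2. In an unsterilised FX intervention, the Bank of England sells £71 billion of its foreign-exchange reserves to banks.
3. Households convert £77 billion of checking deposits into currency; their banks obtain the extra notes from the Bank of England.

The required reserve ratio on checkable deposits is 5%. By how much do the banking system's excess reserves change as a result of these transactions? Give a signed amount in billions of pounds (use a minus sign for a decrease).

-£153.65 billion

Government account inflow £10 billion: reserves −£10B, deposits −£10B.
FX sale £71 billion: reserves −£71B, deposits 0.
Currency withdrawal £77 billion: reserves −£77B, deposits −£77B.
Totals: Δreserves = −£158B, Δdeposits = −£87B.
Δrequired reserves = 5% × −£87B = −£4.35B.
Δexcess reserves = Δreserves − Δrequired = −£158B − (−£4.35B) = -£153.65 billion.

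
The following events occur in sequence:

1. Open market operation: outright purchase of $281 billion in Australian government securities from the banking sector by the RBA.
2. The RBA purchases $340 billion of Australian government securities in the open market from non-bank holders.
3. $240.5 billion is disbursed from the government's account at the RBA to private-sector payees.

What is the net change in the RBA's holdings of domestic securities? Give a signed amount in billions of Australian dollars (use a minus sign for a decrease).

RBA balance sheet:
  Assets:      Securities +$621B
  Liabilities: Bank reserves +$861.5B, Government deposits −$240.5B
Commercial banking system:
  Assets:      Reserves at CB +$861.5B, Securities −$281B
  Liabilities: Checkable deposits +$580.5B
So the change in the RBA's holdings of domestic securities is +$621 billion.

+$621 billion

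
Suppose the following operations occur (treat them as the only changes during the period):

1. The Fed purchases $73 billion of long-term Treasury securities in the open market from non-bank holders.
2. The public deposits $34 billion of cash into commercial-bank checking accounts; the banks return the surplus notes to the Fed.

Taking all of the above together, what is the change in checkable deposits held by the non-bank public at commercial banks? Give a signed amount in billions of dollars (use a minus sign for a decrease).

+$107 billion

Asset purchase (from non-banks) $73 billion: non-bank counterparties' bank balances rise → +$73B.
Currency deposit $34 billion: non-bank counterparties' bank balances rise → +$34B.
Net: 73 + 34 = +$107 billion.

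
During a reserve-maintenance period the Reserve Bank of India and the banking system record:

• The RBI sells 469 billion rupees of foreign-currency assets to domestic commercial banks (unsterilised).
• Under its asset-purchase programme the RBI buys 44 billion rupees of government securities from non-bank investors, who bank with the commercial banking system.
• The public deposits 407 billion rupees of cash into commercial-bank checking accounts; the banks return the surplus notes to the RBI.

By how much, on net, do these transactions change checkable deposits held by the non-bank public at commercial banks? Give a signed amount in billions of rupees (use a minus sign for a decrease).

RBI balance sheet:
  Assets:      Securities +44B, Foreign assets −469B
  Liabilities: Bank reserves −18B, Currency in circulation −407B
Commercial banking system:
  Assets:      Reserves at CB −18B, Foreign assets +469B
  Liabilities: Checkable deposits +451B
So the change in checkable deposits held by the non-bank public at commercial banks is +451 billion.

+451 billion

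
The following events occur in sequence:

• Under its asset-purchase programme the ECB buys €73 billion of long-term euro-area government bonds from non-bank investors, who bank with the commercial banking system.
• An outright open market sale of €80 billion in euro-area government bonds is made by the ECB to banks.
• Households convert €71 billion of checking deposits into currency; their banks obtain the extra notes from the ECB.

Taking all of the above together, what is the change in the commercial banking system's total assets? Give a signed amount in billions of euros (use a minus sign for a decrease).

ECB balance sheet:
  Assets:      Securities −€7B
  Liabilities: Bank reserves −€78B, Currency in circulation +€71B
Commercial banking system:
  Assets:      Reserves at CB −€78B, Securities +€80B
  Liabilities: Checkable deposits +€2B
Change in total bank assets = +€2 billion.

+€2 billion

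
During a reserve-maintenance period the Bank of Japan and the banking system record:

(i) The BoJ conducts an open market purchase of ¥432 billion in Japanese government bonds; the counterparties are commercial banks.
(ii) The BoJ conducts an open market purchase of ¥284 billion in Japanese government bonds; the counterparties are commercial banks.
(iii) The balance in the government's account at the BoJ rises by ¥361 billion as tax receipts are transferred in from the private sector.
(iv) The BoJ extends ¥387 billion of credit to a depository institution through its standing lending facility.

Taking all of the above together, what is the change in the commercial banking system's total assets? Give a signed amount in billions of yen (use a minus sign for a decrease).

OMO purchase (from banks) ¥432 billion: just an asset swap on bank balance sheets → 0.
OMO purchase (from banks) ¥284 billion: just an asset swap on bank balance sheets → 0.
Government account inflow ¥361 billion: bank balance sheets shrink → −¥361B.
Discount-window loan ¥387 billion: bank balance sheets expand → +¥387B.
Net: 0 + 0 − 361 + 387 = +¥26 billion.

+¥26 billion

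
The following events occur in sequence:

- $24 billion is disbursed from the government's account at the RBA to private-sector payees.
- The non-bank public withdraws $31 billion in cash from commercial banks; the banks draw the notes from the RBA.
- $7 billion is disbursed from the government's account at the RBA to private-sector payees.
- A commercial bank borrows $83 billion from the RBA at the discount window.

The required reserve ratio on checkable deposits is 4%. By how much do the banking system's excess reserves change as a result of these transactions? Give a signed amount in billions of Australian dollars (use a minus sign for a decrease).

Government spending $24 billion: reserves +$24B, deposits +$24B.
Currency withdrawal $31 billion: reserves −$31B, deposits −$31B.
Government spending $7 billion: reserves +$7B, deposits +$7B.
Discount-window loan $83 billion: reserves +$83B, deposits 0.
Totals: Δreserves = +$83B, Δdeposits = 0.
Δrequired reserves = 4% × 0 = 0.
Δexcess reserves = Δreserves − Δrequired = +$83B − (0) = +$83 billion.

+$83 billion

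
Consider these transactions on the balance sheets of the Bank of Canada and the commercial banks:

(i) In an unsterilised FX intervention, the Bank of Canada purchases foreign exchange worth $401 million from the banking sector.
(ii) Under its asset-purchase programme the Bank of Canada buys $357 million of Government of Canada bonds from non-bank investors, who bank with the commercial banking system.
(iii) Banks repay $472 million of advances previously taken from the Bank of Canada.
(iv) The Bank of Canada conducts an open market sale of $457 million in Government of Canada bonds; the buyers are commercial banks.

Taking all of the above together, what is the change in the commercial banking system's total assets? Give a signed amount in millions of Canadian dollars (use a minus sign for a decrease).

Bank of Canada balance sheet:
  Assets:      Securities −$100M, Loans to banks −$472M, Foreign assets +$401M
  Liabilities: Bank reserves −$171M
Commercial banking system:
  Assets:      Reserves at CB −$171M, Securities +$457M, Foreign assets −$401M
  Liabilities: Checkable deposits +$357M, Borrowings from CB −$472M
Change in total bank assets = -$115 million.

-$115 million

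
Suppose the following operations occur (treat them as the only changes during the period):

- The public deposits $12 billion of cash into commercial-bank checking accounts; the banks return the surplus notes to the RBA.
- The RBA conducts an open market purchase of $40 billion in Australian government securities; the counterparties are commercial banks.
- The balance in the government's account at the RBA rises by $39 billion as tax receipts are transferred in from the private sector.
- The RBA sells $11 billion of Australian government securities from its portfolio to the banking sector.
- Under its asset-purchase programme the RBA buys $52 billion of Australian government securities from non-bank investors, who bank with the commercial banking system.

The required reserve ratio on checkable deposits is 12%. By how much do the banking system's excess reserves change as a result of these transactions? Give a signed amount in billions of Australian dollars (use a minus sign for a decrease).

Currency deposit $12 billion: reserves +$12B, deposits +$12B.
OMO purchase (from banks) $40 billion: reserves +$40B, deposits 0.
Government account inflow $39 billion: reserves −$39B, deposits −$39B.
OMO sale (to banks) $11 billion: reserves −$11B, deposits 0.
Asset purchase (from non-banks) $52 billion: reserves +$52B, deposits +$52B.
Totals: Δreserves = +$54B, Δdeposits = +$25B.
Δrequired reserves = 12% × +$25B = +$3B.
Δexcess reserves = Δreserves − Δrequired = +$54B − (+$3B) = +$51 billion.

+$51 billion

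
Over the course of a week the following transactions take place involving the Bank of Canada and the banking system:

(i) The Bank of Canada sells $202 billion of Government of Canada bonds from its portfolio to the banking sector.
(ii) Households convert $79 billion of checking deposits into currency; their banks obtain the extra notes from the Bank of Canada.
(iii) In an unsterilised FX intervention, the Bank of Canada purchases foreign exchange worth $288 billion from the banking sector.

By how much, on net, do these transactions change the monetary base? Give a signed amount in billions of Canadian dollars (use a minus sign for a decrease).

+$86 billion

Bank of Canada balance sheet:
  Assets:      Securities −$202B, Foreign assets +$288B
  Liabilities: Bank reserves +$7B, Currency in circulation +$79B
Monetary base = currency + reserves: +$79B + (+$7B) = +$86 billion.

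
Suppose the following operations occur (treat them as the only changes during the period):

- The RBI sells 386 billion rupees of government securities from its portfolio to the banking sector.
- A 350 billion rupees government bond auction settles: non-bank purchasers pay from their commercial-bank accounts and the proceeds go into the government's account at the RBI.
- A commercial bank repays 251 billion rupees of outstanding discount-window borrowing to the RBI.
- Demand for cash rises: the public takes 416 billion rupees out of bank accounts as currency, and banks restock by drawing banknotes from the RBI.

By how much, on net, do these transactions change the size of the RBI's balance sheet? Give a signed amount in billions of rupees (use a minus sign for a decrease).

OMO sale (to banks) 386 billion rupees: an RBI asset is shed → −386B.
Government account inflow 350 billion rupees: only the composition of liabilities changes → 0.
Discount-window repayment 251 billion rupees: an RBI asset is shed → −251B.
Currency withdrawal 416 billion rupees: only the composition of liabilities changes → 0.
Net: −386 + 0 − 251 + 0 = -637 billion.

-637 billion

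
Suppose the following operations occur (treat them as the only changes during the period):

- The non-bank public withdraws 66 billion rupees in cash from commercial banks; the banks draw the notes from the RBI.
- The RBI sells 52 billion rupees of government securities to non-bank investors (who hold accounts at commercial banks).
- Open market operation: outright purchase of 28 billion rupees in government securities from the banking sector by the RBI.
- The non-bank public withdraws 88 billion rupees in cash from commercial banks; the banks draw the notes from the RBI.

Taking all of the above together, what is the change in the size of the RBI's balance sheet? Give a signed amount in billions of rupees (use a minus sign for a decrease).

-24 billion

RBI balance sheet:
  Assets:      Securities −24B
  Liabilities: Bank reserves −178B, Currency in circulation +154B
Commercial banking system:
  Assets:      Reserves at CB −178B, Securities −28B
  Liabilities: Checkable deposits −206B
Change in total RBI assets = -24 billion.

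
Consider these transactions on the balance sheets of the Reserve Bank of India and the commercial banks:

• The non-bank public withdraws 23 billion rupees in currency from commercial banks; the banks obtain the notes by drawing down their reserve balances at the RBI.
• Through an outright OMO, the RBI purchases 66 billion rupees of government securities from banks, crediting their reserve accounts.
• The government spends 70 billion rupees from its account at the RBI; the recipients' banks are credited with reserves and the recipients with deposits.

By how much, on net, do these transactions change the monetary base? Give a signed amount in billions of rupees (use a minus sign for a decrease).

RBI balance sheet:
  Assets:      Securities +66B
  Liabilities: Bank reserves +113B, Currency in circulation +23B, Government deposits −70B
Commercial banking system:
  Assets:      Reserves at CB +113B, Securities −66B
  Liabilities: Checkable deposits +47B
Monetary base = currency + reserves: +23B + (+113B) = +136 billion.

+136 billion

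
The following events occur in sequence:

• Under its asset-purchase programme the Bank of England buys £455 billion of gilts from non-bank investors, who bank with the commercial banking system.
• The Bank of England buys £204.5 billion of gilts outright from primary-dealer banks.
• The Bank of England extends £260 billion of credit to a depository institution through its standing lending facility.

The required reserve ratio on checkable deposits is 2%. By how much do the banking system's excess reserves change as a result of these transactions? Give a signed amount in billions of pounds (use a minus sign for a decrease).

Asset purchase (from non-banks) £455 billion: reserves +£455B, deposits +£455B.
OMO purchase (from banks) £204.5 billion: reserves +£204.5B, deposits 0.
Discount-window loan £260 billion: reserves +£260B, deposits 0.
Totals: Δreserves = +£919.5B, Δdeposits = +£455B.
Δrequired reserves = 2% × +£455B = +£9.1B.
Δexcess reserves = Δreserves − Δrequired = +£919.5B − (+£9.1B) = +£910.4 billion.

+£910.4 billion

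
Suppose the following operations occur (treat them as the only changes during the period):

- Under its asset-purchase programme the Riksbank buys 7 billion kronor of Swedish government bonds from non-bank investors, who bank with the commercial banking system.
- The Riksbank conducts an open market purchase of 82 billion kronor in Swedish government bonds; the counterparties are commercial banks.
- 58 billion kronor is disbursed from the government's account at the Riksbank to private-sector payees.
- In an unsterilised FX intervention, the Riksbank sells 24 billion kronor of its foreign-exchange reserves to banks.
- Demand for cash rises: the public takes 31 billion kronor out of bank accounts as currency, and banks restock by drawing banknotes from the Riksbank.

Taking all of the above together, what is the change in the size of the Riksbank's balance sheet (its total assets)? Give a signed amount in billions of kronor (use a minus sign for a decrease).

Riksbank balance sheet:
  Assets:      Securities +89B, Foreign assets −24B
  Liabilities: Bank reserves +92B, Currency in circulation +31B, Government deposits −58B
Commercial banking system:
  Assets:      Reserves at CB +92B, Securities −82B, Foreign assets +24B
  Liabilities: Checkable deposits +34B
Change in total Riksbank assets = +65 billion.

+65 billion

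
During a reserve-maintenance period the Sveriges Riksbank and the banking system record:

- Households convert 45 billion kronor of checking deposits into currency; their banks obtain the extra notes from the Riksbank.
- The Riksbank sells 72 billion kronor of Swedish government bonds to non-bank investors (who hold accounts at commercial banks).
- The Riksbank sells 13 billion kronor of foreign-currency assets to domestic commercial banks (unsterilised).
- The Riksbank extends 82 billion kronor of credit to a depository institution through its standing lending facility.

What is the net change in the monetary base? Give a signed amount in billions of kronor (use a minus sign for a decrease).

Riksbank balance sheet:
  Assets:      Securities −72B, Loans to banks +82B, Foreign assets −13B
  Liabilities: Bank reserves −48B, Currency in circulation +45B
Monetary base = currency + reserves: +45B + (−48B) = -3 billion.

-3 billion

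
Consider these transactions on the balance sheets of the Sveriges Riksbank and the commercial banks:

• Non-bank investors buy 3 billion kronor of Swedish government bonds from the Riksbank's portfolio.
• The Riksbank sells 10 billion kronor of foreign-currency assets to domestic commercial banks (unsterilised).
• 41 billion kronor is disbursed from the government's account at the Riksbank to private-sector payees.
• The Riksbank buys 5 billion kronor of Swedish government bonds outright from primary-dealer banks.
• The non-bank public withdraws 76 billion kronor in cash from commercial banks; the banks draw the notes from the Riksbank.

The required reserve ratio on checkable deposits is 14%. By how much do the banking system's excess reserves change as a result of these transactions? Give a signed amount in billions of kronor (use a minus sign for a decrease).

Asset sale (to non-banks) 3 billion kronor: reserves −3B, deposits −3B.
FX sale 10 billion kronor: reserves −10B, deposits 0.
Government spending 41 billion kronor: reserves +41B, deposits +41B.
OMO purchase (from banks) 5 billion kronor: reserves +5B, deposits 0.
Currency withdrawal 76 billion kronor: reserves −76B, deposits −76B.
Totals: Δreserves = −43B, Δdeposits = −38B.
Δrequired reserves = 14% × −38B = −5.32B.
Δexcess reserves = Δreserves − Δrequired = −43B − (−5.32B) = -37.68 billion.

-37.68 billion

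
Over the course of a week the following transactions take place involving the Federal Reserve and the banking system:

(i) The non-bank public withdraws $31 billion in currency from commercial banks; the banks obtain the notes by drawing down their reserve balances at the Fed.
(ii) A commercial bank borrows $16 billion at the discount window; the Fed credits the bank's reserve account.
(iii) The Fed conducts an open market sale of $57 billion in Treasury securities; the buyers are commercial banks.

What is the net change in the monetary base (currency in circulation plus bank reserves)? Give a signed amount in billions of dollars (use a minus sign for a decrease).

-$41 billion

Currency withdrawal $31 billion: just a shift between currency and reserves — both are base money → 0.
Discount-window loan $16 billion: Fed balance sheet expands → +$16B.
OMO sale (to banks) $57 billion: Fed balance sheet contracts → −$57B.
Net: 0 + 16 − 57 = -$41 billion.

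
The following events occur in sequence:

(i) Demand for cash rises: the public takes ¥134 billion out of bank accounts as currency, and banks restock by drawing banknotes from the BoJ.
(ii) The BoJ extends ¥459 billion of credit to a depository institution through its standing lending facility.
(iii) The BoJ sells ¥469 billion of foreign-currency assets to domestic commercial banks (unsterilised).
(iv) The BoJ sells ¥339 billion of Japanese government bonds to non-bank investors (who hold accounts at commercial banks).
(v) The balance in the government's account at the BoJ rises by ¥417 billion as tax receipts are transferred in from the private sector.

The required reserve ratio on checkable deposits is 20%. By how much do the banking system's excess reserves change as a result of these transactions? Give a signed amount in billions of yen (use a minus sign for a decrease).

Currency withdrawal ¥134 billion: reserves −¥134B, deposits −¥134B.
Discount-window loan ¥459 billion: reserves +¥459B, deposits 0.
FX sale ¥469 billion: reserves −¥469B, deposits 0.
Asset sale (to non-banks) ¥339 billion: reserves −¥339B, deposits −¥339B.
Government account inflow ¥417 billion: reserves −¥417B, deposits −¥417B.
Totals: Δreserves = −¥900B, Δdeposits = −¥890B.
Δrequired reserves = 20% × −¥890B = −¥178B.
Δexcess reserves = Δreserves − Δrequired = −¥900B − (−¥178B) = -¥722 billion.

-¥722 billion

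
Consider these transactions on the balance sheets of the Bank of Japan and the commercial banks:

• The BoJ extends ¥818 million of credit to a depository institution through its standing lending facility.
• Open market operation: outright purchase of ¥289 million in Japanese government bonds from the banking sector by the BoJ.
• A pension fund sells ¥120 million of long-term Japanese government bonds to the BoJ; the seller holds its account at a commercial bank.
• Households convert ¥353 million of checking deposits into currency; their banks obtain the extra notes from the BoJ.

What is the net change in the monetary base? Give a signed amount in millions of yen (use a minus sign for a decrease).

+¥1227 million

Discount-window loan ¥818 million: BoJ balance sheet expands → +¥818M.
OMO purchase (from banks) ¥289 million: BoJ balance sheet expands → +¥289M.
Asset purchase (from non-banks) ¥120 million: BoJ balance sheet expands → +¥120M.
Currency withdrawal ¥353 million: just a shift between currency and reserves — both are base money → 0.
Net: 818 + 289 + 120 + 0 = +¥1227 million.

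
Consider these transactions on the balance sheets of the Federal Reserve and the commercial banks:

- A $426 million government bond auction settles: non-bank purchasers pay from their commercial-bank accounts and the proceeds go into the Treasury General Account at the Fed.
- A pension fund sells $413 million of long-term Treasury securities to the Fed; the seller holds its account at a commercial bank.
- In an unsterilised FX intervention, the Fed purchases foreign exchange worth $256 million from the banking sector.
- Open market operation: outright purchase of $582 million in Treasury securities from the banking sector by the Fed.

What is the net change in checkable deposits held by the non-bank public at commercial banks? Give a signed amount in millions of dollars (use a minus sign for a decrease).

Fed balance sheet:
  Assets:      Securities +$995M, Foreign assets +$256M
  Liabilities: Bank reserves +$825M, Government deposits +$426M
Commercial banking system:
  Assets:      Reserves at CB +$825M, Securities −$582M, Foreign assets −$256M
  Liabilities: Checkable deposits −$13M
So the change in checkable deposits held by the non-bank public at commercial banks is -$13 million.

-$13 million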